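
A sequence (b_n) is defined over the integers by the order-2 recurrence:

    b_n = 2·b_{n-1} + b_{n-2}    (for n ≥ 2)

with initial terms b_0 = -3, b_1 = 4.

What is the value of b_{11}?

b_2 = 2·4 + 1·-3 = 5
b_3 = 2·5 + 1·4 = 14
b_4 = 2·14 + 1·5 = 33
b_5 = 2·33 + 1·14 = 80
b_6 = 2·80 + 1·33 = 193
b_7 = 2·193 + 1·80 = 466
b_8 = 2·466 + 1·193 = 1125
b_9 = 2·1125 + 1·466 = 2716
b_10 = 2·2716 + 1·1125 = 6557
b_11 = 2·6557 + 1·2716 = 15830

15830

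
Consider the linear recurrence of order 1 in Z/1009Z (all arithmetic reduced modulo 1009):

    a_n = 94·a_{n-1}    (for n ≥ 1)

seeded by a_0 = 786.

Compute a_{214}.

a_1 = 94·786 = 227
a_2 = 94·227 = 149
a_3 = 94·149 = 889
a_4 = 94·889 = 828
a_5 = 94·828 = 139
a_6 = 94·139 = 958
a_7 = 94·958 = 251
a_8 = 94·251 = 387
a_9 = 94·387 = 54
a_10 = 94·54 = 31
a_11 = 94·31 = 896
a_12 = 94·896 = 477
a_13 = 94·477 = 442
a_14 = 94·442 = 179
a_15 = 94·179 = 682
a_16 = 94·682 = 541
a_17 = 94·541 = 404
a_18 = 94·404 = 643
a_19 = 94·643 = 911
a_20 = 94·911 = 878
a_21 = 94·878 = 803
a_22 = 94·803 = 816
a_23 = 94·816 = 20
a_24 = 94·20 = 871
a_25 = 94·871 = 145
a_26 = 94·145 = 513
a_27 = 94·513 = 799
a_28 = 94·799 = 440
a_29 = 94·440 = 1000
a_30 = 94·1000 = 163
a_31 = 94·163 = 187
a_32 = 94·187 = 425
a_33 = 94·425 = 599
a_34 = 94·599 = 811
a_35 = 94·811 = 559
a_36 = 94·559 = 78
a_37 = 94·78 = 269
a_38 = 94·269 = 61
a_39 = 94·61 = 689
a_40 = 94·689 = 190
a_41 = 94·190 = 707
a_42 = 94·707 = 873
a_43 = 94·873 = 333
a_44 = 94·333 = 23
a_45 = 94·23 = 144
a_46 = 94·144 = 419
a_47 = 94·419 = 35
a_48 = 94·35 = 263
a_49 = 94·263 = 506
a_50 = 94·506 = 141
a_51 = 94·141 = 137
a_52 = 94·137 = 770
a_53 = 94·770 = 741
a_54 = 94·741 = 33
a_55 = 94·33 = 75
a_56 = 94·75 = 996
a_57 = 94·996 = 796
a_58 = 94·796 = 158
a_59 = 94·158 = 726
a_60 = 94·726 = 641
a_61 = 94·641 = 723
a_62 = 94·723 = 359
a_63 = 94·359 = 449
a_64 = 94·449 = 837
a_65 = 94·837 = 985
a_66 = 94·985 = 771
a_67 = 94·771 = 835
a_68 = 94·835 = 797
a_69 = 94·797 = 252
a_70 = 94·252 = 481
a_71 = 94·481 = 818
a_72 = 94·818 = 208
a_73 = 94·208 = 381
a_74 = 94·381 = 499
a_75 = 94·499 = 492
a_76 = 94·492 = 843
a_77 = 94·843 = 540
a_78 = 94·540 = 310
a_79 = 94·310 = 888
a_80 = 94·888 = 734
a_81 = 94·734 = 384
a_82 = 94·384 = 781
a_83 = 94·781 = 766
a_84 = 94·766 = 365
a_85 = 94·365 = 4
a_86 = 94·4 = 376
a_87 = 94·376 = 29
a_88 = 94·29 = 708
a_89 = 94·708 = 967
a_90 = 94·967 = 88
a_91 = 94·88 = 200
a_92 = 94·200 = 638
a_93 = 94·638 = 441
a_94 = 94·441 = 85
a_95 = 94·85 = 927
a_96 = 94·927 = 364
a_97 = 94·364 = 919
a_98 = 94·919 = 621
a_99 = 94·621 = 861
a_100 = 94·861 = 214
a_101 = 94·214 = 945
a_102 = 94·945 = 38
a_103 = 94·38 = 545
a_104 = 94·545 = 780
a_105 = 94·780 = 672
a_106 = 94·672 = 610
a_107 = 94·610 = 836
a_108 = 94·836 = 891
a_109 = 94·891 = 7
a_110 = 94·7 = 658
a_111 = 94·658 = 303
a_112 = 94·303 = 230
a_113 = 94·230 = 431
a_114 = 94·431 = 154
a_115 = 94·154 = 350
a_116 = 94·350 = 612
a_117 = 94·612 = 15
a_118 = 94·15 = 401
a_119 = 94·401 = 361
a_120 = 94·361 = 637
a_121 = 94·637 = 347
a_122 = 94·347 = 330
a_123 = 94·330 = 750
a_124 = 94·750 = 879
a_125 = 94·879 = 897
a_126 = 94·897 = 571
a_127 = 94·571 = 197
a_128 = 94·197 = 356
a_129 = 94·356 = 167
a_130 = 94·167 = 563
a_131 = 94·563 = 454
a_132 = 94·454 = 298
a_133 = 94·298 = 769
a_134 = 94·769 = 647
a_135 = 94·647 = 278
a_136 = 94·278 = 907
a_137 = 94·907 = 502
a_138 = 94·502 = 774
a_139 = 94·774 = 108
a_140 = 94·108 = 62
a_141 = 94·62 = 783
a_142 = 94·783 = 954
a_143 = 94·954 = 884
a_144 = 94·884 = 358
a_145 = 94·358 = 355
a_146 = 94·355 = 73
a_147 = 94·73 = 808
a_148 = 94·808 = 277
a_149 = 94·277 = 813
a_150 = 94·813 = 747
a_151 = 94·747 = 597
a_152 = 94·597 = 623
a_153 = 94·623 = 40
a_154 = 94·40 = 733
a_155 = 94·733 = 290
a_156 = 94·290 = 17
a_157 = 94·17 = 589
a_158 = 94·589 = 880
a_159 = 94·880 = 991
a_160 = 94·991 = 326
a_161 = 94·326 = 374
a_162 = 94·374 = 850
a_163 = 94·850 = 189
a_164 = 94·189 = 613
a_165 = 94·613 = 109
a_166 = 94·109 = 156
a_167 = 94·156 = 538
a_168 = 94·538 = 122
a_169 = 94·122 = 369
a_170 = 94·369 = 380
a_171 = 94·380 = 405
a_172 = 94·405 = 737
a_173 = 94·737 = 666
a_174 = 94·666 = 46
a_175 = 94·46 = 288
a_176 = 94·288 = 838
a_177 = 94·838 = 70
a_178 = 94·70 = 526
a_179 = 94·526 = 3
a_180 = 94·3 = 282
a_181 = 94·282 = 274
a_182 = 94·274 = 531
a_183 = 94·531 = 473
a_184 = 94·473 = 66
a_185 = 94·66 = 150
a_186 = 94·150 = 983
a_187 = 94·983 = 583
a_188 = 94·583 = 316
a_189 = 94·316 = 443
a_190 = 94·443 = 273
a_191 = 94·273 = 437
a_192 = 94·437 = 718
a_193 = 94·718 = 898
a_194 = 94·898 = 665
a_195 = 94·665 = 961
a_196 = 94·961 = 533
a_197 = 94·533 = 661
a_198 = 94·661 = 585
a_199 = 94·585 = 504
a_200 = 94·504 = 962
a_201 = 94·962 = 627
a_202 = 94·627 = 416
a_203 = 94·416 = 762
a_204 = 94·762 = 998
a_205 = 94·998 = 984
a_206 = 94·984 = 677
a_207 = 94·677 = 71
a_208 = 94·71 = 620
a_209 = 94·620 = 767
a_210 = 94·767 = 459
a_211 = 94·459 = 768
a_212 = 94·768 = 553
a_213 = 94·553 = 523
a_214 = 94·523 = 730

730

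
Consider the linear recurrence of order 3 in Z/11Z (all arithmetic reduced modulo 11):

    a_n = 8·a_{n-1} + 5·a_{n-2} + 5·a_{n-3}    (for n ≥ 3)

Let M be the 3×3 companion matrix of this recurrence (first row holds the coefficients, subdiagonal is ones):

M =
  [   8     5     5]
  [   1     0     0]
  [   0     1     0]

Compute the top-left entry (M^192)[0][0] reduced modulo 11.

(M^192)[0][0] is the top entry after applying M 192 times to the unit state (1, 0, 0). Equivalently it is h_{194} for the auxiliary sequence (h_n) obeying the same recurrence with h_2 = 1 and h_i = 0 for 0 ≤ i < 2:
h_3 = 8·1 + 5·0 + 5·0 = 8
h_4 = 8·8 + 5·1 + 5·0 = 3
h_5 = 8·3 + 5·8 + 5·1 = 3
h_6 = 8·3 + 5·3 + 5·8 = 2
h_7 = 8·2 + 5·3 + 5·3 = 2
h_8 = 8·2 + 5·2 + 5·3 = 8
Continuing the recurrence:
  h_9 = 7;  h_10 = 7;  h_11 = 10;  h_12 = 7;  h_13 = 9;  h_14 = 3
  h_15 = 5;  h_16 = 1;  h_17 = 4;  h_18 = 7;  h_19 = 4;  h_20 = 10
  h_21 = 3;  h_22 = 6;  h_23 = 3;  h_24 = 3;  h_25 = 3;  h_26 = 10
  h_27 = 0;  h_28 = 10;  h_29 = 9;  h_30 = 1;  h_31 = 4;  h_32 = 5
  h_33 = 10;  h_34 = 4;  h_35 = 8;  h_36 = 2;  h_37 = 10;  h_38 = 9
  h_39 = 0;  h_40 = 7;  h_41 = 2;  h_42 = 7;  h_43 = 2;  h_44 = 6
  h_45 = 5;  h_46 = 3;  h_47 = 2;  h_48 = 1;  h_49 = 0;  h_50 = 4
  h_51 = 4;  h_52 = 8;  h_53 = 5;  h_54 = 1;  h_55 = 7;  h_56 = 9
  h_57 = 2;  h_58 = 8;  h_59 = 9;  h_60 = 1;  h_61 = 5;  h_62 = 2
  h_63 = 2;  h_64 = 7;  h_65 = 10;  h_66 = 4;  h_67 = 7;  h_68 = 5
  h_69 = 7;  h_70 = 6;  h_71 = 9;  h_72 = 5;  h_73 = 5;  h_74 = 0
  h_75 = 6;  h_76 = 7;  h_77 = 9;  h_78 = 5;  h_79 = 10;  h_80 = 7
  h_81 = 10;  h_82 = 0;  h_83 = 8;  h_84 = 4;  h_85 = 6;  h_86 = 9
  h_87 = 1;  h_88 = 6;  h_89 = 10;  h_90 = 5;  h_91 = 10;  h_92 = 1
  h_93 = 6;  h_94 = 4;  h_95 = 1;  h_96 = 3;  h_97 = 5;  h_98 = 5
  h_99 = 3;  h_100 = 8;  h_101 = 5;  h_102 = 7;  h_103 = 0;  h_104 = 5
  h_105 = 9;  h_106 = 9;  h_107 = 10;  h_108 = 5;  h_109 = 3;  h_110 = 0
  h_111 = 7;  h_112 = 5;  h_113 = 9;  h_114 = 0;  h_115 = 4;  h_116 = 0
  h_117 = 9;  h_118 = 4;  h_119 = 0;  h_120 = 10;  h_121 = 1;  h_122 = 3
  h_123 = 2;  h_124 = 3;  h_125 = 5;  h_126 = 10;  h_127 = 10;  h_128 = 1
  h_129 = 9;  h_130 = 6;  h_131 = 10;  h_132 = 1;  h_133 = 0;  h_134 = 0
  h_135 = 5;  h_136 = 7;  h_137 = 4;  h_138 = 4;  h_139 = 10;  h_140 = 10
  h_141 = 7;  h_142 = 2;  h_143 = 2;  h_144 = 6;  h_145 = 2;  h_146 = 1
  h_147 = 4;  h_148 = 3;  h_149 = 5;  h_150 = 9;  h_151 = 2;  h_152 = 9
  h_153 = 6;  h_154 = 4;  h_155 = 8;  h_156 = 4;  h_157 = 4;  h_158 = 4
  h_159 = 6;  h_160 = 0;  h_161 = 6;  h_162 = 1;  h_163 = 5;  h_164 = 9
  h_165 = 3;  h_166 = 6;  h_167 = 9;  h_168 = 7;  h_169 = 10;  h_170 = 6
  h_171 = 1;  h_172 = 0;  h_173 = 2;  h_174 = 10;  h_175 = 2;  h_176 = 10
  h_177 = 8;  h_178 = 3;  h_179 = 4;  h_180 = 10;  h_181 = 5;  h_182 = 0
  h_183 = 9;  h_184 = 9;  h_185 = 7;  h_186 = 3;  h_187 = 5;  h_188 = 2
  h_189 = 1;  h_190 = 10;  h_191 = 7;  h_192 = 1
h_193 = 8·1 + 5·7 + 5·10 = 5
h_194 = 8·5 + 5·1 + 5·7 = 3

3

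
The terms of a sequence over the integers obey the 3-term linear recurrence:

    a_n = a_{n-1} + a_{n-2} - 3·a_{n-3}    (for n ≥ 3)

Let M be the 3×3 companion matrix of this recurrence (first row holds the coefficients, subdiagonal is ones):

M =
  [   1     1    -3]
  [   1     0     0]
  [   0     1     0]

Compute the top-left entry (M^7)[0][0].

(M^7)[0][0] is the top entry after applying M 7 times to the unit state (1, 0, 0). Equivalently it is h_{9} for the auxiliary sequence (h_n) obeying the same recurrence with h_2 = 1 and h_i = 0 for 0 ≤ i < 2:
h_3 = 1·1 + 1·0 + -3·0 = 1
h_4 = 1·1 + 1·1 + -3·0 = 2
h_5 = 1·2 + 1·1 + -3·1 = 0
h_6 = 1·0 + 1·2 + -3·1 = -1
h_7 = 1·-1 + 1·0 + -3·2 = -7
h_8 = 1·-7 + 1·-1 + -3·0 = -8
h_9 = 1·-8 + 1·-7 + -3·-1 = -12

-12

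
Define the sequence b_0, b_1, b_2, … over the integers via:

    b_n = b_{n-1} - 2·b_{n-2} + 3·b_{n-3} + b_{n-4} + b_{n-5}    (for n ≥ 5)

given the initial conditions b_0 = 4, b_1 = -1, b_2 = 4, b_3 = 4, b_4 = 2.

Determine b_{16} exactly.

52

b_5 = 1·2 + -2·4 + 3·4 + 1·-1 + 1·4 = 9
b_6 = 1·9 + -2·2 + 3·4 + 1·4 + 1·-1 = 20
b_7 = 1·20 + -2·9 + 3·2 + 1·4 + 1·4 = 16
b_8 = 1·16 + -2·20 + 3·9 + 1·2 + 1·4 = 9
b_9 = 1·9 + -2·16 + 3·20 + 1·9 + 1·2 = 48
b_10 = 1·48 + -2·9 + 3·16 + 1·20 + 1·9 = 107
b_11 = 1·107 + -2·48 + 3·9 + 1·16 + 1·20 = 74
b_12 = 1·74 + -2·107 + 3·48 + 1·9 + 1·16 = 29
b_13 = 1·29 + -2·74 + 3·107 + 1·48 + 1·9 = 259
b_14 = 1·259 + -2·29 + 3·74 + 1·107 + 1·48 = 578
b_15 = 1·578 + -2·259 + 3·29 + 1·74 + 1·107 = 328
b_16 = 1·328 + -2·578 + 3·259 + 1·29 + 1·74 = 52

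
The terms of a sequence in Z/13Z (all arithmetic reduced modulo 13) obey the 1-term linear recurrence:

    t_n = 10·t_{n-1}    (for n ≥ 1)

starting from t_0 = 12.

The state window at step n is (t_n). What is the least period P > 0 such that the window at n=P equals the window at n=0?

n=0: window = (12)
n=1: window = (3)
n=2: window = (4)
n=3: window = (1)
n=4: window = (10)
n=5: window = (9)
n=6: window = (12)
window at n=6 equals window at n=0 → period = 6

6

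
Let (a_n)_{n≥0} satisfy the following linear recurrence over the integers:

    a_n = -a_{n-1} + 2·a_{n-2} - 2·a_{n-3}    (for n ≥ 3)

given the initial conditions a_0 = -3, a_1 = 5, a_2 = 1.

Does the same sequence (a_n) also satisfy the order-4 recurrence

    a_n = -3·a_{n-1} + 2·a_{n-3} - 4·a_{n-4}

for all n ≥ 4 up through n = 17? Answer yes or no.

Terms a_0..a_17: -3, 5, 1, 15, -23, 51, -127, 275, -631, 1435, -3247, 7379, -16743, 37995, -86239, 195715, -444183, 1008091
n=4: candidate gives -23, actual a_4 = -23 ✓
n=5: candidate gives 51, actual a_5 = 51 ✓
n=6: candidate gives -127, actual a_6 = -127 ✓
n=7: candidate gives 275, actual a_7 = 275 ✓
n=8: candidate gives -631, actual a_8 = -631 ✓
n=9: candidate gives 1435, actual a_9 = 1435 ✓
n=10: candidate gives -3247, actual a_10 = -3247 ✓
n=11: candidate gives 7379, actual a_11 = 7379 ✓
n=12: candidate gives -16743, actual a_12 = -16743 ✓
n=13: candidate gives 37995, actual a_13 = 37995 ✓
n=14: candidate gives -86239, actual a_14 = -86239 ✓
n=15: candidate gives 195715, actual a_15 = 195715 ✓
n=16: candidate gives -444183, actual a_16 = -444183 ✓
n=17: candidate gives 1008091, actual a_17 = 1008091 ✓

yes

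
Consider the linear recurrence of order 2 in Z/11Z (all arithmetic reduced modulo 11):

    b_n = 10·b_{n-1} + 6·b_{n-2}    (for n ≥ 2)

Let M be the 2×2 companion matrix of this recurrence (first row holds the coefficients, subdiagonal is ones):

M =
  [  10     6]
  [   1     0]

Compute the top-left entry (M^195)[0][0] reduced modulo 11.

(M^195)[0][0] is the top entry after applying M 195 times to the unit state (1, 0). Equivalently it is h_{196} for the auxiliary sequence (h_n) obeying the same recurrence with h_1 = 1 and h_i = 0 for 0 ≤ i < 1:
h_2 = 10·1 + 6·0 = 10
h_3 = 10·10 + 6·1 = 7
h_4 = 10·7 + 6·10 = 9
h_5 = 10·9 + 6·7 = 0
h_6 = 10·0 + 6·9 = 10
h_7 = 10·10 + 6·0 = 1
h_8 = 10·1 + 6·10 = 4
h_9 = 10·4 + 6·1 = 2
h_10 = 10·2 + 6·4 = 0
h_11 = 10·0 + 6·2 = 1
(h_10, h_11) = (0, 1) = (h_0, h_1), so the sequence has period 10.
196 ≡ 6 (mod 10), hence h_196 = h_6 = 10.

10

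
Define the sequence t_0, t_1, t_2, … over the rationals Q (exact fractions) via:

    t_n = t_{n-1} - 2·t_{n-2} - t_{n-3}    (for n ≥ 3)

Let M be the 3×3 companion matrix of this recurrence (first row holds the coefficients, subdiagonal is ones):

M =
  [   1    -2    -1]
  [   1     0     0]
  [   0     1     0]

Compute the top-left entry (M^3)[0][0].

(M^3)[0][0] is the top entry after applying M 3 times to the unit state (1, 0, 0). Equivalently it is h_{5} for the auxiliary sequence (h_n) obeying the same recurrence with h_2 = 1 and h_i = 0 for 0 ≤ i < 2:
h_3 = 1·1 + -2·0 + -1·0 = 1
h_4 = 1·1 + -2·1 + -1·0 = -1
h_5 = 1·-1 + -2·1 + -1·1 = -4

-4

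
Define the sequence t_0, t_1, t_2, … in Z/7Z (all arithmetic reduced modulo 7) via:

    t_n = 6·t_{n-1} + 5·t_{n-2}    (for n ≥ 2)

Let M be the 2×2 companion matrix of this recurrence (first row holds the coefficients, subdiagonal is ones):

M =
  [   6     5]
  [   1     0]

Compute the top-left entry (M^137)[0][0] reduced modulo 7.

4

(M^137)[0][0] is the top entry after applying M 137 times to the unit state (1, 0). Equivalently it is h_{138} for the auxiliary sequence (h_n) obeying the same recurrence with h_1 = 1 and h_i = 0 for 0 ≤ i < 1:
h_2 = 6·1 + 5·0 = 6
h_3 = 6·6 + 5·1 = 6
h_4 = 6·6 + 5·6 = 3
h_5 = 6·3 + 5·6 = 6
h_6 = 6·6 + 5·3 = 2
h_7 = 6·2 + 5·6 = 0
h_8 = 6·0 + 5·2 = 3
h_9 = 6·3 + 5·0 = 4
h_10 = 6·4 + 5·3 = 4
h_11 = 6·4 + 5·4 = 2
h_12 = 6·2 + 5·4 = 4
h_13 = 6·4 + 5·2 = 6
h_14 = 6·6 + 5·4 = 0
h_15 = 6·0 + 5·6 = 2
h_16 = 6·2 + 5·0 = 5
h_17 = 6·5 + 5·2 = 5
h_18 = 6·5 + 5·5 = 6
h_19 = 6·6 + 5·5 = 5
h_20 = 6·5 + 5·6 = 4
h_21 = 6·4 + 5·5 = 0
h_22 = 6·0 + 5·4 = 6
h_23 = 6·6 + 5·0 = 1
h_24 = 6·1 + 5·6 = 1
h_25 = 6·1 + 5·1 = 4
h_26 = 6·4 + 5·1 = 1
h_27 = 6·1 + 5·4 = 5
h_28 = 6·5 + 5·1 = 0
h_29 = 6·0 + 5·5 = 4
h_30 = 6·4 + 5·0 = 3
h_31 = 6·3 + 5·4 = 3
h_32 = 6·3 + 5·3 = 5
h_33 = 6·5 + 5·3 = 3
h_34 = 6·3 + 5·5 = 1
h_35 = 6·1 + 5·3 = 0
h_36 = 6·0 + 5·1 = 5
h_37 = 6·5 + 5·0 = 2
h_38 = 6·2 + 5·5 = 2
h_39 = 6·2 + 5·2 = 1
h_40 = 6·1 + 5·2 = 2
h_41 = 6·2 + 5·1 = 3
h_42 = 6·3 + 5·2 = 0
h_43 = 6·0 + 5·3 = 1
(h_42, h_43) = (0, 1) = (h_0, h_1), so the sequence has period 42.
138 ≡ 12 (mod 42), hence h_138 = h_12 = 4.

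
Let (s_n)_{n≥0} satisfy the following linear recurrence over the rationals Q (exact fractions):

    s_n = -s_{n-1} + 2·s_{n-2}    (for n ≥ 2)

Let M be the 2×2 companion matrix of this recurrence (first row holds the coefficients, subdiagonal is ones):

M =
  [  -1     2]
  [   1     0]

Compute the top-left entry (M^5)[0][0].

(M^5)[0][0] is the top entry after applying M 5 times to the unit state (1, 0). Equivalently it is h_{6} for the auxiliary sequence (h_n) obeying the same recurrence with h_1 = 1 and h_i = 0 for 0 ≤ i < 1:
h_2 = -1·1 + 2·0 = -1
h_3 = -1·-1 + 2·1 = 3
h_4 = -1·3 + 2·-1 = -5
h_5 = -1·-5 + 2·3 = 11
h_6 = -1·11 + 2·-5 = -21

-21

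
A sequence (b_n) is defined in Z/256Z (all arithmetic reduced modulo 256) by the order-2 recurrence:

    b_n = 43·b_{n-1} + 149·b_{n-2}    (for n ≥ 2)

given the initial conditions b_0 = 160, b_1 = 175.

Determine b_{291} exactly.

b_2 = 43·175 + 149·160 = 133
b_3 = 43·133 + 149·175 = 50
b_4 = 43·50 + 149·133 = 207
b_5 = 43·207 + 149·50 = 223
b_6 = 43·223 + 149·207 = 240
b_7 = 43·240 + 149·223 = 27
Continuing the recurrence:
  b_8 = 57;  b_9 = 74;  b_10 = 155;  b_11 = 27;  b_12 = 192;  b_13 = 247
  b_14 = 61;  b_15 = 2;  b_16 = 215;  b_17 = 71;  b_18 = 16;  b_19 = 3
  b_20 = 209;  b_21 = 218;  b_22 = 67;  b_23 = 35;  b_24 = 224;  b_25 = 255
  b_26 = 53;  b_27 = 82;  b_28 = 159;  b_29 = 111;  b_30 = 48;  b_31 = 171
  b_32 = 169;  b_33 = 234;  b_34 = 171;  b_35 = 235;  b_36 = 0;  b_37 = 199
  b_38 = 109;  b_39 = 34;  b_40 = 39;  b_41 = 87;  b_42 = 80;  b_43 = 19
  b_44 = 193;  b_45 = 122;  b_46 = 211;  b_47 = 115;  b_48 = 32;  b_49 = 79
  b_50 = 229;  b_51 = 114;  b_52 = 111;  b_53 = 255;  b_54 = 112;  b_55 = 59
  b_56 = 25;  b_57 = 138;  b_58 = 187;  b_59 = 187;  b_60 = 64;  b_61 = 151
  b_62 = 157;  b_63 = 66;  b_64 = 119;  b_65 = 103;  b_66 = 144;  b_67 = 35
  b_68 = 177;  b_69 = 26;  b_70 = 99;  b_71 = 195;  b_72 = 96;  b_73 = 159
  b_74 = 149;  b_75 = 146;  b_76 = 63;  b_77 = 143;  b_78 = 176;  b_79 = 203
  b_80 = 137;  b_81 = 42;  b_82 = 203;  b_83 = 139;  b_84 = 128;  b_85 = 103
  b_86 = 205;  b_87 = 98;  b_88 = 199;  b_89 = 119;  b_90 = 208;  b_91 = 51
  b_92 = 161;  b_93 = 186;  b_94 = 243;  b_95 = 19;  b_96 = 160;  b_97 = 239
  b_98 = 69;  b_99 = 178;  b_100 = 15;  b_101 = 31;  b_102 = 240;  b_103 = 91
  b_104 = 249;  b_105 = 202;  b_106 = 219;  b_107 = 91;  b_108 = 192;  b_109 = 55
  b_110 = 253;  b_111 = 130;  b_112 = 23;  b_113 = 135;  b_114 = 16;  b_115 = 67
  b_116 = 145;  b_117 = 90;  b_118 = 131;  b_119 = 99;  b_120 = 224;  b_121 = 63
  b_122 = 245;  b_123 = 210;  b_124 = 223;  b_125 = 175;  b_126 = 48;  b_127 = 235
  b_128 = 105;  b_129 = 106;  b_130 = 235;  b_131 = 43;  b_132 = 0;  b_133 = 7
  b_134 = 45;  b_135 = 162;  b_136 = 103;  b_137 = 151;  b_138 = 80;  b_139 = 83
  b_140 = 129;  b_141 = 250;  b_142 = 19;  b_143 = 179;  b_144 = 32;  b_145 = 143
  b_146 = 165;  b_147 = 242;  b_148 = 175;  b_149 = 63;  b_150 = 112;  b_151 = 123
  b_152 = 217;  b_153 = 10;  b_154 = 251;  b_155 = 251;  b_156 = 64;  b_157 = 215
  b_158 = 93;  b_159 = 194;  b_160 = 183;  b_161 = 167;  b_162 = 144;  b_163 = 99
  b_164 = 113;  b_165 = 154;  b_166 = 163;  b_167 = 3;  b_168 = 96;  b_169 = 223
  b_170 = 85;  b_171 = 18;  b_172 = 127;  b_173 = 207;  b_174 = 176;  b_175 = 11
  b_176 = 73;  b_177 = 170;  b_178 = 11;  b_179 = 203;  b_180 = 128;  b_181 = 167
  b_182 = 141;  b_183 = 226;  b_184 = 7;  b_185 = 183;  b_186 = 208;  b_187 = 115
  b_188 = 97;  b_189 = 58;  b_190 = 51;  b_191 = 83;  b_192 = 160;  b_193 = 47
  b_194 = 5;  b_195 = 50;  b_196 = 79;  b_197 = 95;  b_198 = 240;  b_199 = 155
  b_200 = 185;  b_201 = 74;  b_202 = 27;  b_203 = 155;  b_204 = 192;  b_205 = 119
  b_206 = 189;  b_207 = 2;  b_208 = 87;  b_209 = 199;  b_210 = 16;  b_211 = 131
  b_212 = 81;  b_213 = 218;  b_214 = 195;  b_215 = 163;  b_216 = 224;  b_217 = 127
  b_218 = 181;  b_219 = 82;  b_220 = 31;  b_221 = 239;  b_222 = 48;  b_223 = 43
  b_224 = 41;  b_225 = 234;  b_226 = 43;  b_227 = 107;  b_228 = 0;  b_229 = 71
  b_230 = 237;  b_231 = 34;  b_232 = 167;  b_233 = 215;  b_234 = 80;  b_235 = 147
  b_236 = 65;  b_237 = 122;  b_238 = 83;  b_239 = 243;  b_240 = 32;  b_241 = 207
  b_242 = 101;  b_243 = 114;  b_244 = 239;  b_245 = 127;  b_246 = 112;  b_247 = 187
  b_248 = 153;  b_249 = 138;  b_250 = 59;  b_251 = 59;  b_252 = 64;  b_253 = 23
  b_254 = 29;  b_255 = 66;  b_256 = 247;  b_257 = 231;  b_258 = 144;  b_259 = 163
  b_260 = 49;  b_261 = 26;  b_262 = 227;  b_263 = 67;  b_264 = 96;  b_265 = 31
  b_266 = 21;  b_267 = 146;  b_268 = 191;  b_269 = 15;  b_270 = 176;  b_271 = 75
  b_272 = 9;  b_273 = 42;  b_274 = 75;  b_275 = 11;  b_276 = 128;  b_277 = 231
  b_278 = 77;  b_279 = 98;  b_280 = 71;  b_281 = 247;  b_282 = 208;  b_283 = 179
  b_284 = 33;  b_285 = 186;  b_286 = 115;  b_287 = 147;  b_288 = 160;  b_289 = 111
b_290 = 43·111 + 149·160 = 197
b_291 = 43·197 + 149·111 = 178

178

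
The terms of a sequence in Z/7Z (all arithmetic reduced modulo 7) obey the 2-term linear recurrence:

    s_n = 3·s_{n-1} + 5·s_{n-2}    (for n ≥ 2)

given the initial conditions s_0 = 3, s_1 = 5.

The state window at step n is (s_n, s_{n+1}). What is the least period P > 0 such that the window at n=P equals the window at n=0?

n=0: window = (3, 5)
n=1: window = (5, 2)
n=2: window = (2, 3)
n=3: window = (3, 5)
window at n=3 equals window at n=0 → period = 3

3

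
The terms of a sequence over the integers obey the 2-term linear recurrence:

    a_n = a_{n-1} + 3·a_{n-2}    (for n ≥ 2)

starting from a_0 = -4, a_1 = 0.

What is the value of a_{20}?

-25409676

a_2 = 1·0 + 3·-4 = -12
a_3 = 1·-12 + 3·0 = -12
a_4 = 1·-12 + 3·-12 = -48
a_5 = 1·-48 + 3·-12 = -84
a_6 = 1·-84 + 3·-48 = -228
a_7 = 1·-228 + 3·-84 = -480
a_8 = 1·-480 + 3·-228 = -1164
a_9 = 1·-1164 + 3·-480 = -2604
a_10 = 1·-2604 + 3·-1164 = -6096
a_11 = 1·-6096 + 3·-2604 = -13908
a_12 = 1·-13908 + 3·-6096 = -32196
a_13 = 1·-32196 + 3·-13908 = -73920
a_14 = 1·-73920 + 3·-32196 = -170508
a_15 = 1·-170508 + 3·-73920 = -392268
a_16 = 1·-392268 + 3·-170508 = -903792
a_17 = 1·-903792 + 3·-392268 = -2080596
a_18 = 1·-2080596 + 3·-903792 = -4791972
a_19 = 1·-4791972 + 3·-2080596 = -11033760
a_20 = 1·-11033760 + 3·-4791972 = -25409676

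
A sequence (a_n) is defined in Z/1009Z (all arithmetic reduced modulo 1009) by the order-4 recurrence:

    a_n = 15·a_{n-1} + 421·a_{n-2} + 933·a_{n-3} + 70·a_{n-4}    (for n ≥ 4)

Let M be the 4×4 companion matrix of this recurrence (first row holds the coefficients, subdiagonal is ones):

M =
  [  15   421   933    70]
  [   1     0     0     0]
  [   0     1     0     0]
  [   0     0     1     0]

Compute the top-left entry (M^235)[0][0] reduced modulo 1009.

960

(M^235)[0][0] is the top entry after applying M 235 times to the unit state (1, 0, 0, 0). Equivalently it is h_{238} for the auxiliary sequence (h_n) obeying the same recurrence with h_3 = 1 and h_i = 0 for 0 ≤ i < 3:
h_4 = 15·1 + 421·0 + 933·0 + 70·0 = 15
h_5 = 15·15 + 421·1 + 933·0 + 70·0 = 646
h_6 = 15·646 + 421·15 + 933·1 + 70·0 = 794
h_7 = 15·794 + 421·646 + 933·15 + 70·1 = 286
h_8 = 15·286 + 421·794 + 933·646 + 70·15 = 935
h_9 = 15·935 + 421·286 + 933·794 + 70·646 = 245
Continuing the recurrence:
  h_10 = 311;  h_11 = 266;  h_12 = 131;  h_13 = 511;  h_14 = 803;  h_15 = 743
  h_16 = 698;  h_17 = 360;  h_18 = 336;  h_19 = 176;  h_20 = 120;  h_21 = 894
  h_22 = 417;  h_23 = 391;  h_24 = 798;  h_25 = 624;  h_26 = 723;  h_27 = 129
  h_28 = 955;  h_29 = 862;  h_30 = 732;  h_31 = 569;  h_32 = 210;  h_33 = 202
  h_34 = 554;  h_35 = 178;  h_36 = 155;  h_37 = 867;  h_38 = 594;  h_39 = 258
  h_40 = 129;  h_41 = 983;  h_42 = 216;  h_43 = 550;  h_44 = 211;  h_45 = 553
  h_46 = 825;  h_47 = 267;  h_48 = 183;  h_49 = 352;  h_50 = 719;  h_51 = 301
  h_52 = 662;  h_53 = 702;  h_54 = 869;  h_55 = 851;  h_56 = 290;  h_57 = 639
  h_58 = 695;  h_59 = 148;  h_60 = 175;  h_61 = 339;  h_62 = 127;  h_63 = 424
  h_64 = 908;  h_65 = 366;  h_66 = 175;  h_67 = 339;  h_68 = 487;  h_69 = 904
  h_70 = 246;  h_71 = 689;  h_72 = 585;  h_73 = 368;  h_74 = 735;  h_75 = 211
  h_76 = 684;  h_77 = 379;  h_78 = 129;  h_79 = 173;  h_80 = 305;  h_81 = 297
  h_82 = 599;  h_83 = 863;  h_84 = 553;  h_85 = 797;  h_86 = 139;  h_87 = 836
  h_88 = 765;  h_89 = 12;  h_90 = 45;  h_91 = 53;  h_92 = 739;  h_93 = 548
  h_94 = 626;  h_95 = 979;  h_96 = 748;  h_97 = 473;  h_98 = 827;  h_99 = 231
  h_100 = 768;  h_101 = 327;  h_102 = 282;  h_103 = 817;  h_104 = 463;  h_105 = 219
  h_106 = 470;  h_107 = 171;  h_108 = 275;  h_109 = 231;  h_110 = 911;  h_111 = 77
  h_112 = 942;  h_113 = 544;  h_114 = 538;  h_115 = 371;  h_116 = 373;  h_117 = 565
  h_118 = 415;  h_119 = 561;  h_120 = 824;  h_121 = 265;  h_122 = 287;  h_123 = 697
  h_124 = 319;  h_125 = 332;  h_126 = 452;  h_127 = 577;  h_128 = 299;  h_129 = 184
  h_130 = 392;  h_131 = 110;  h_132 = 80;  h_133 = 328;  h_134 = 167;  h_135 = 953
  h_136 = 698;  h_137 = 189;  h_138 = 858;  h_139 = 156;  h_140 = 508;  h_141 = 129
  h_142 = 658;  h_143 = 167;  h_144 = 561;  h_145 = 411;  h_146 = 257;  h_147 = 644
  h_148 = 775;  h_149 = 386;  h_150 = 429;  h_151 = 744;  h_152 = 757;  h_153 = 151
  h_154 = 829;  h_155 = 933;  h_156 = 918;  h_157 = 979;  h_158 = 829;  h_159 = 392
  h_160 = 676;  h_161 = 87;  h_162 = 340;  h_163 = 638;  h_164 = 699;  h_165 = 20
  h_166 = 488;  h_167 = 213;  h_168 = 776;  h_169 = 40;  h_170 = 190;  h_171 = 849
  h_172 = 727;  h_173 = 517;  h_174 = 258;  h_175 = 698;  h_176 = 525;  h_177 = 480
  h_178 = 518;  h_179 = 866;  h_180 = 277;  h_181 = 742;  h_182 = 318;  h_183 = 543
  h_184 = 85;  h_185 = 355;  h_186 = 913;  h_187 = 972;  h_188 = 557;  h_189 = 708
  h_190 = 58;  h_191 = 757;  h_192 = 775;  h_193 = 126;  h_194 = 245;  h_195 = 361
  h_196 = 875;  h_197 = 929;  h_198 = 712;  h_199 = 346;  h_200 = 960;  h_201 = 463
  h_202 = 779;  h_203 = 464;  h_204 = 664;  h_205 = 926;  h_206 = 919;  h_207 = 209
  h_208 = 880;  h_209 = 310;  h_210 = 805;  h_211 = 534;  h_212 = 526;  h_213 = 505
  h_214 = 609;  h_215 = 191;  h_216 = 399;  h_217 = 796;  h_218 = 179;  h_219 = 994
  h_220 = 190;  h_221 = 309;  h_222 = 422;  h_223 = 858;  h_224 = 746;  h_225 = 744
  h_226 = 984;  h_227 = 396;  h_228 = 172;  h_229 = 287;  h_230 = 475;  h_231 = 331
  h_232 = 431;  h_233 = 654;  h_234 = 582;  h_235 = 30;  h_236 = 931
h_237 = 15·931 + 421·30 + 933·582 + 70·654 = 900
h_238 = 15·900 + 421·931 + 933·30 + 70·582 = 960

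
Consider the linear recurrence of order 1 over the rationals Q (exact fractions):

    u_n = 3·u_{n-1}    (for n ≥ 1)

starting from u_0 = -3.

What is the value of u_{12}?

u_1 = 3·-3 = -9
u_2 = 3·-9 = -27
u_3 = 3·-27 = -81
u_4 = 3·-81 = -243
u_5 = 3·-243 = -729
u_6 = 3·-729 = -2187
u_7 = 3·-2187 = -6561
u_8 = 3·-6561 = -19683
u_9 = 3·-19683 = -59049
u_10 = 3·-59049 = -177147
u_11 = 3·-177147 = -531441
u_12 = 3·-531441 = -1594323

-1594323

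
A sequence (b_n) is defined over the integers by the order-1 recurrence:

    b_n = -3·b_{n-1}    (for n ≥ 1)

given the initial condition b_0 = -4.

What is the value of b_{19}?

b_1 = -3·-4 = 12
b_2 = -3·12 = -36
b_3 = -3·-36 = 108
b_4 = -3·108 = -324
b_5 = -3·-324 = 972
b_6 = -3·972 = -2916
b_7 = -3·-2916 = 8748
b_8 = -3·8748 = -26244
b_9 = -3·-26244 = 78732
b_10 = -3·78732 = -236196
b_11 = -3·-236196 = 708588
b_12 = -3·708588 = -2125764
b_13 = -3·-2125764 = 6377292
b_14 = -3·6377292 = -19131876
b_15 = -3·-19131876 = 57395628
b_16 = -3·57395628 = -172186884
b_17 = -3·-172186884 = 516560652
b_18 = -3·516560652 = -1549681956
b_19 = -3·-1549681956 = 4649045868

4649045868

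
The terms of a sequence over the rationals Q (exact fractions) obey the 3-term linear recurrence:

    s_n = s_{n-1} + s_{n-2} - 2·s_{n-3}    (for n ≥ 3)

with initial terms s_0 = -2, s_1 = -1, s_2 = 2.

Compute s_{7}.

1

s_3 = 1·2 + 1·-1 + -2·-2 = 5
s_4 = 1·5 + 1·2 + -2·-1 = 9
s_5 = 1·9 + 1·5 + -2·2 = 10
s_6 = 1·10 + 1·9 + -2·5 = 9
s_7 = 1·9 + 1·10 + -2·9 = 1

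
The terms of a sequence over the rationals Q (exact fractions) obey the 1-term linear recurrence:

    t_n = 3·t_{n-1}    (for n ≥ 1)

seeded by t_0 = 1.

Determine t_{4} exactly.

t_1 = 3·1 = 3
t_2 = 3·3 = 9
t_3 = 3·9 = 27
t_4 = 3·27 = 81

81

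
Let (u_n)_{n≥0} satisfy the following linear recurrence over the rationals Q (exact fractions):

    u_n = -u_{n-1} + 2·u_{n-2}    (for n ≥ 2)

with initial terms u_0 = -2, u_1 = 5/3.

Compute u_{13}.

30035/3

u_2 = -1·5/3 + 2·-2 = -17/3
u_3 = -1·-17/3 + 2·5/3 = 9
u_4 = -1·9 + 2·-17/3 = -61/3
u_5 = -1·-61/3 + 2·9 = 115/3
u_6 = -1·115/3 + 2·-61/3 = -79
u_7 = -1·-79 + 2·115/3 = 467/3
u_8 = -1·467/3 + 2·-79 = -941/3
u_9 = -1·-941/3 + 2·467/3 = 625
u_10 = -1·625 + 2·-941/3 = -3757/3
u_11 = -1·-3757/3 + 2·625 = 7507/3
u_12 = -1·7507/3 + 2·-3757/3 = -5007
u_13 = -1·-5007 + 2·7507/3 = 30035/3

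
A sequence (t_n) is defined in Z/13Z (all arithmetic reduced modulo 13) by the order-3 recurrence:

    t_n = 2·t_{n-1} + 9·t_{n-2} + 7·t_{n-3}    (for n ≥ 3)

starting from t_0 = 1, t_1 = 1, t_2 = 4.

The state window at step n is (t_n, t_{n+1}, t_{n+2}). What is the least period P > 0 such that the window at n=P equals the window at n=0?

2196

n=0: window = (1, 1, 4)
n=1: window = (1, 4, 11)
n=2: window = (4, 11, 0)
n=3: window = (11, 0, 10)
n=4: window = (0, 10, 6)
n=5: window = (10, 6, 11)
n=6: window = (6, 11, 3)
n=7: window = (11, 3, 4)
n=8: window = (3, 4, 8)
n=9: window = (4, 8, 8)
n=10: window = (8, 8, 12)
n=11: window = (8, 12, 9)
n=12: window = (12, 9, 0)
n=13: window = (9, 0, 9)
n=14: window = (0, 9, 3)
n=15: window = (9, 3, 9)
n=16: window = (3, 9, 4)
n=17: window = (9, 4, 6)
n=18: window = (4, 6, 7)
n=19: window = (6, 7, 5)
n=20: window = (7, 5, 11)
n=21: window = (5, 11, 12)
n=22: window = (11, 12, 2)
n=23: window = (12, 2, 7)
n=24: window = (2, 7, 12)
n=25: window = (7, 12, 10)
n=26: window = (12, 10, 8)
n=27: window = (10, 8, 8)
n=28: window = (8, 8, 2)
n=29: window = (8, 2, 2)
n=30: window = (2, 2, 0)
n=31: window = (2, 0, 6)
n=32: window = (0, 6, 0)
n=33: window = (6, 0, 2)
n=34: window = (0, 2, 7)
n=35: window = (2, 7, 6)
n=36: window = (7, 6, 11)
n=37: window = (6, 11, 8)
n=38: window = (11, 8, 1)
n=39: window = (8, 1, 8)
n=40: window = (1, 8, 3)
…
n=2194: window = (3, 12, 1)
n=2195: window = (12, 1, 1)
n=2196: window = (1, 1, 4)
window at n=2196 equals window at n=0 → period = 2196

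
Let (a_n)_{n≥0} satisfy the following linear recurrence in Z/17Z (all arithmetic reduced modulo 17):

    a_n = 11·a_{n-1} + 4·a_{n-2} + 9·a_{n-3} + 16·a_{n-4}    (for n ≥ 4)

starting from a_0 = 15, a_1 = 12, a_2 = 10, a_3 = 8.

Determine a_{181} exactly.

13

a_4 = 11·8 + 4·10 + 9·12 + 16·15 = 0
a_5 = 11·0 + 4·8 + 9·10 + 16·12 = 8
a_6 = 11·8 + 4·0 + 9·8 + 16·10 = 14
a_7 = 11·14 + 4·8 + 9·0 + 16·8 = 8
a_8 = 11·8 + 4·14 + 9·8 + 16·0 = 12
a_9 = 11·12 + 4·8 + 9·14 + 16·8 = 10
Continuing the recurrence:
  a_10 = 12;  a_11 = 0;  a_12 = 7;  a_13 = 5;  a_14 = 3;  a_15 = 14
  a_16 = 0;  a_17 = 10;  a_18 = 12;  a_19 = 5;  a_20 = 6;  a_21 = 14
  a_22 = 7;  a_23 = 12;  a_24 = 8;  a_25 = 15;  a_26 = 9;  a_27 = 15
  a_28 = 5;  a_29 = 11;  a_30 = 12;  a_31 = 2;  a_32 = 11;  a_33 = 5
  a_34 = 3;  a_35 = 14;  a_36 = 13;  a_37 = 0;  a_38 = 5;  a_39 = 5
  a_40 = 11;  a_41 = 16;  a_42 = 5;  a_43 = 9;  a_44 = 14;  a_45 = 15
  a_46 = 8;  a_47 = 10;  a_48 = 8;  a_49 = 15;  a_50 = 7;  a_51 = 12
  a_52 = 15;  a_53 = 6;  a_54 = 6;  a_55 = 9;  a_56 = 9;  a_57 = 13
  a_58 = 16;  a_59 = 11;  a_60 = 4;  a_61 = 15;  a_62 = 9;  a_63 = 14
  a_64 = 15;  a_65 = 15;  a_66 = 2;  a_67 = 16;  a_68 = 15;  a_69 = 11
  a_70 = 0;  a_71 = 10;  a_72 = 7;  a_73 = 4;  a_74 = 9;  a_75 = 15
  a_76 = 9;  a_77 = 15;  a_78 = 4;  a_79 = 0;  a_80 = 6;  a_81 = 2
  a_82 = 8;  a_83 = 14;  a_84 = 11;  a_85 = 9;  a_86 = 6;  a_87 = 0
  a_88 = 9;  a_89 = 8;  a_90 = 16;  a_91 = 0;  a_92 = 8;  a_93 = 3
  a_94 = 15;  a_95 = 11;  a_96 = 13;  a_97 = 13;  a_98 = 7;  a_99 = 14
  a_100 = 14;  a_101 = 5;  a_102 = 9;  a_103 = 10;  a_104 = 7;  a_105 = 6
  a_106 = 5;  a_107 = 13;  a_108 = 6;  a_109 = 4;  a_110 = 10;  a_111 = 14
  a_112 = 3;  a_113 = 5;  a_114 = 13;  a_115 = 6;  a_116 = 7;  a_117 = 9
  a_118 = 15;  a_119 = 3;  a_120 = 14;  a_121 = 3;  a_122 = 16;  a_123 = 5
  a_124 = 13;  a_125 = 15;  a_126 = 8;  a_127 = 5;  a_128 = 5;  a_129 = 13
  a_130 = 13;  a_131 = 14;  a_132 = 12;  a_133 = 3;  a_134 = 7;  a_135 = 13
  a_136 = 16;  a_137 = 16;  a_138 = 10;  a_139 = 16;  a_140 = 4;  a_141 = 12
  a_142 = 10;  a_143 = 8;  a_144 = 11;  a_145 = 10;  a_146 = 12;  a_147 = 8
  a_148 = 11;  a_149 = 13;  a_150 = 9;  a_151 = 4;  a_152 = 16;  a_153 = 5
  a_154 = 10;  a_155 = 15;  a_156 = 13;  a_157 = 16;  a_158 = 13;  a_159 = 3
  a_160 = 12;  a_161 = 7;  a_162 = 3;  a_163 = 13;  a_164 = 2;  a_165 = 9
  a_166 = 0;  a_167 = 7;  a_168 = 3;  a_169 = 1;  a_170 = 1;  a_171 = 1
  a_172 = 4;  a_173 = 5;  a_174 = 11;  a_175 = 6;  a_176 = 15;  a_177 = 11
  a_178 = 3;  a_179 = 2
a_180 = 11·2 + 4·3 + 9·11 + 16·15 = 16
a_181 = 11·16 + 4·2 + 9·3 + 16·11 = 13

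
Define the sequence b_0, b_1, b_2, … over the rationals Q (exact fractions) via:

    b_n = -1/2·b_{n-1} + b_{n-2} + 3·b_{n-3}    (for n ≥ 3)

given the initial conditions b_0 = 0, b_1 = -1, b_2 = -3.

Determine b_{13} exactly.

-279403/2048

b_3 = -1/2·-3 + 1·-1 + 3·0 = 1/2
b_4 = -1/2·1/2 + 1·-3 + 3·-1 = -25/4
b_5 = -1/2·-25/4 + 1·1/2 + 3·-3 = -43/8
b_6 = -1/2·-43/8 + 1·-25/4 + 3·1/2 = -33/16
b_7 = -1/2·-33/16 + 1·-43/8 + 3·-25/4 = -739/32
b_8 = -1/2·-739/32 + 1·-33/16 + 3·-43/8 = -425/64
b_9 = -1/2·-425/64 + 1·-739/32 + 3·-33/16 = -3323/128
b_10 = -1/2·-3323/128 + 1·-425/64 + 3·-739/32 = -16113/256
b_11 = -1/2·-16113/256 + 1·-3323/128 + 3·-425/64 = -7379/512
b_12 = -1/2·-7379/512 + 1·-16113/256 + 3·-3323/128 = -136825/1024
b_13 = -1/2·-136825/1024 + 1·-7379/512 + 3·-16113/256 = -279403/2048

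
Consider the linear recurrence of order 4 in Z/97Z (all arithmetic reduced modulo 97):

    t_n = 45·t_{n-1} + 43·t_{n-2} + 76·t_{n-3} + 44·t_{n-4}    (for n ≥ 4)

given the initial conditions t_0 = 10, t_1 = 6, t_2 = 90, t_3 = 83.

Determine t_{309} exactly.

t_4 = 45·83 + 43·90 + 76·6 + 44·10 = 62
t_5 = 45·62 + 43·83 + 76·90 + 44·6 = 77
t_6 = 45·77 + 43·62 + 76·83 + 44·90 = 6
t_7 = 45·6 + 43·77 + 76·62 + 44·83 = 14
t_8 = 45·14 + 43·6 + 76·77 + 44·62 = 59
t_9 = 45·59 + 43·14 + 76·6 + 44·77 = 20
Continuing the recurrence:
  t_10 = 12;  t_11 = 1;  t_12 = 21;  t_13 = 64;  t_14 = 22;  t_15 = 47
  t_16 = 22;  t_17 = 30;  t_18 = 46;  t_19 = 19;  t_20 = 67;  t_21 = 15
  t_22 = 40;  t_23 = 31;  t_24 = 25;  t_25 = 47;  t_26 = 31;  t_27 = 84
  t_28 = 85;  t_29 = 27;  t_30 = 8;  t_31 = 37;  t_32 = 41;  t_33 = 91
  t_34 = 1;  t_35 = 69;  t_36 = 34;  t_37 = 41;  t_38 = 59;  t_39 = 47
  t_40 = 49;  t_41 = 38;  t_42 = 91;  t_43 = 75;  t_44 = 13;  t_45 = 79
  t_46 = 44;  t_47 = 62;  t_48 = 6;  t_49 = 56;  t_50 = 17;  t_51 = 52
  t_52 = 25;  t_53 = 36;  t_54 = 23;  t_55 = 78;  t_56 = 90;  t_57 = 66
  t_58 = 6;  t_59 = 91;  t_60 = 40;  t_61 = 52;  t_62 = 85;  t_63 = 10
  t_64 = 20;  t_65 = 87;  t_66 = 60;  t_67 = 59;  t_68 = 20;  t_69 = 88
  t_70 = 13;  t_71 = 46;  t_72 = 12;  t_73 = 6;  t_74 = 4;  t_75 = 76
  t_76 = 17;  t_77 = 42;  t_78 = 37;  t_79 = 56;  t_80 = 0;  t_81 = 84
  t_82 = 61;  t_83 = 91;  t_84 = 7;  t_85 = 47;  t_86 = 85;  t_87 = 3
  t_88 = 7;  t_89 = 48;  t_90 = 27;  t_91 = 63;  t_92 = 95;  t_93 = 90
  t_94 = 46;  t_95 = 24;  t_96 = 13;  t_97 = 52;  t_98 = 54;  t_99 = 17
  t_100 = 45;  t_101 = 30;  t_102 = 66;  t_103 = 86;  t_104 = 7;  t_105 = 67
  t_106 = 49;  t_107 = 90;  t_108 = 14;  t_109 = 17;  t_110 = 81;  t_111 = 88
  t_112 = 39;  t_113 = 27;  t_114 = 49;  t_115 = 17;  t_116 = 44;  t_117 = 57
  t_118 = 48;  t_119 = 70;  t_120 = 36;  t_121 = 19;  t_122 = 38;  t_123 = 1
  t_124 = 51;  t_125 = 48;  t_126 = 87;  t_127 = 5;  t_128 = 61;  t_129 = 44
  t_130 = 81;  t_131 = 14;  t_132 = 53;  t_133 = 21;  t_134 = 92;  t_135 = 84
  t_136 = 24;  t_137 = 95;  t_138 = 25;  t_139 = 60;  t_140 = 23;  t_141 = 92
  t_142 = 22;  t_143 = 22;  t_144 = 46;  t_145 = 6;  t_146 = 38;  t_147 = 30
  t_148 = 32;  t_149 = 62;  t_150 = 67;  t_151 = 24;  t_152 = 90;  t_153 = 1
  t_154 = 54;  t_155 = 87;  t_156 = 88;  t_157 = 15;  t_158 = 61;  t_159 = 35
  t_160 = 92;  t_161 = 77;  t_162 = 58;  t_163 = 0;  t_164 = 75;  t_165 = 16
  t_166 = 95;  t_167 = 90;  t_168 = 41;  t_169 = 59;  t_170 = 15;  t_171 = 6
  t_172 = 25;  t_173 = 75;  t_174 = 37;  t_175 = 70;  t_176 = 95;  t_177 = 11
  t_178 = 82;  t_179 = 10;  t_180 = 68;  t_181 = 21;  t_182 = 89;  t_183 = 40
  t_184 = 30;  t_185 = 88;  t_186 = 81;  t_187 = 23;  t_188 = 13;  t_189 = 59
  t_190 = 87;  t_191 = 13;  t_192 = 70;  t_193 = 16;  t_194 = 10;  t_195 = 46
  t_196 = 6;  t_197 = 26;  t_198 = 29;  t_199 = 53;  t_200 = 52;  t_201 = 13
  t_202 = 74;  t_203 = 85;  t_204 = 1;  t_205 = 2;  t_206 = 52;  t_207 = 34
  t_208 = 82;  t_209 = 74;  t_210 = 88;  t_211 = 29;  t_212 = 62;  t_213 = 13
  t_214 = 15;  t_215 = 44;  t_216 = 36;  t_217 = 83;  t_218 = 72;  t_219 = 35
  t_220 = 50;  t_221 = 75;  t_222 = 4;  t_223 = 15;  t_224 = 17;  t_225 = 67
  t_226 = 18;  t_227 = 17;  t_228 = 7;  t_229 = 27;  t_230 = 11;  t_231 = 26
  t_232 = 26;  t_233 = 44;  t_234 = 29;  t_235 = 12;  t_236 = 67;  t_237 = 8
  t_238 = 94;  t_239 = 9;  t_240 = 49;  t_241 = 0;  t_242 = 40;  t_243 = 3
  t_244 = 34;  t_245 = 43;  t_246 = 50;  t_247 = 25;  t_248 = 85;  t_249 = 19
  t_250 = 74;  t_251 = 67;  t_252 = 32;  t_253 = 14;  t_254 = 72;  t_255 = 7
  t_256 = 63;  t_257 = 9;  t_258 = 24;  t_259 = 64;  t_260 = 93;  t_261 = 39
  t_262 = 34;  t_263 = 93;  t_264 = 93;  t_265 = 68;  t_266 = 6;  t_267 = 95
  t_268 = 19;  t_269 = 46;  t_270 = 89;  t_271 = 64;  t_272 = 78;  t_273 = 15
  t_274 = 5;  t_275 = 11;  t_276 = 44;  t_277 = 1;  t_278 = 83;  t_279 = 40
  t_280 = 9;  t_281 = 38;  t_282 = 59;  t_283 = 40;  t_284 = 55;  t_285 = 69
  t_286 = 48;  t_287 = 9;  t_288 = 45;  t_289 = 75;  t_290 = 55;  t_291 = 10
  t_292 = 19;  t_293 = 35;  t_294 = 43;  t_295 = 86;  t_296 = 0;  t_297 = 67
  t_298 = 94;  t_299 = 31;  t_300 = 53;  t_301 = 36;  t_302 = 12;  t_303 = 11
  t_304 = 65;  t_305 = 74;  t_306 = 20;  t_307 = 0
t_308 = 45·0 + 43·20 + 76·74 + 44·65 = 32
t_309 = 45·32 + 43·0 + 76·20 + 44·74 = 8

8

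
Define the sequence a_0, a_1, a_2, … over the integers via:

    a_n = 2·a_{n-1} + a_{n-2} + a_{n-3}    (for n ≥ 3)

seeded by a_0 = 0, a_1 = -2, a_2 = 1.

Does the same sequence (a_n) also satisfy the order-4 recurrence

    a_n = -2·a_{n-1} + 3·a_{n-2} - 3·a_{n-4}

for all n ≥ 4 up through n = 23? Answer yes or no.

Terms a_0..a_23: 0, -2, 1, 0, -1, -1, -3, -8, -20, -51, -130, -331, -843, -2147, -5468, -13926, -35467, -90328, -230049, -585893, -1492163, -3800268, -9678592, -24649615
n=4: candidate gives 3, actual a_4 = -1 ✗

no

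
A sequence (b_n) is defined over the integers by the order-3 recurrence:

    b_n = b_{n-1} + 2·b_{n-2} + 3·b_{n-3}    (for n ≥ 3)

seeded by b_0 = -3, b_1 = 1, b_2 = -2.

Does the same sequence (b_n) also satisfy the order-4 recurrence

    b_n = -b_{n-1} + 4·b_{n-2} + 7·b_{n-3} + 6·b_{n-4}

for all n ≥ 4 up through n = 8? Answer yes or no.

Terms b_0..b_8: -3, 1, -2, -9, -10, -34, -81, -179, -443
n=4: candidate gives -10, actual b_4 = -10 ✓
n=5: candidate gives -34, actual b_5 = -34 ✓
n=6: candidate gives -81, actual b_6 = -81 ✓
n=7: candidate gives -179, actual b_7 = -179 ✓
n=8: candidate gives -443, actual b_8 = -443 ✓

yes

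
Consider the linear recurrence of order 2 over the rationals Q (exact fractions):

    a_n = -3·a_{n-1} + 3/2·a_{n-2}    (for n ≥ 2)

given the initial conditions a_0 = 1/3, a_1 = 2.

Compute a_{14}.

-1963387269/128

a_2 = -3·2 + 3/2·1/3 = -11/2
a_3 = -3·-11/2 + 3/2·2 = 39/2
a_4 = -3·39/2 + 3/2·-11/2 = -267/4
a_5 = -3·-267/4 + 3/2·39/2 = 459/2
a_6 = -3·459/2 + 3/2·-267/4 = -6309/8
a_7 = -3·-6309/8 + 3/2·459/2 = 21681/8
a_8 = -3·21681/8 + 3/2·-6309/8 = -149013/16
a_9 = -3·-149013/16 + 3/2·21681/8 = 256041/8
a_10 = -3·256041/8 + 3/2·-149013/16 = -3519531/32
a_11 = -3·-3519531/32 + 3/2·256041/8 = 12094839/32
a_12 = -3·12094839/32 + 3/2·-3519531/32 = -83127627/64
a_13 = -3·-83127627/64 + 3/2·12094839/32 = 142833699/32
a_14 = -3·142833699/32 + 3/2·-83127627/64 = -1963387269/128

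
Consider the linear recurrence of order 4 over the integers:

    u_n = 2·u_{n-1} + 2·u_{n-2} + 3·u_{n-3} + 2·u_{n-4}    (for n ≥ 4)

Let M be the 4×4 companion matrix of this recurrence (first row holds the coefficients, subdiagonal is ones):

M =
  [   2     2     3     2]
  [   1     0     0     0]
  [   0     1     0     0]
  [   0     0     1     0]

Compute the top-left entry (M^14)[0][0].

4013390

(M^14)[0][0] is the top entry after applying M 14 times to the unit state (1, 0, 0, 0). Equivalently it is h_{17} for the auxiliary sequence (h_n) obeying the same recurrence with h_3 = 1 and h_i = 0 for 0 ≤ i < 3:
h_4 = 2·1 + 2·0 + 3·0 + 2·0 = 2
h_5 = 2·2 + 2·1 + 3·0 + 2·0 = 6
h_6 = 2·6 + 2·2 + 3·1 + 2·0 = 19
h_7 = 2·19 + 2·6 + 3·2 + 2·1 = 58
h_8 = 2·58 + 2·19 + 3·6 + 2·2 = 176
h_9 = 2·176 + 2·58 + 3·19 + 2·6 = 537
h_10 = 2·537 + 2·176 + 3·58 + 2·19 = 1638
h_11 = 2·1638 + 2·537 + 3·176 + 2·58 = 4994
h_12 = 2·4994 + 2·1638 + 3·537 + 2·176 = 15227
h_13 = 2·15227 + 2·4994 + 3·1638 + 2·537 = 46430
h_14 = 2·46430 + 2·15227 + 3·4994 + 2·1638 = 141572
h_15 = 2·141572 + 2·46430 + 3·15227 + 2·4994 = 431673
h_16 = 2·431673 + 2·141572 + 3·46430 + 2·15227 = 1316234
h_17 = 2·1316234 + 2·431673 + 3·141572 + 2·46430 = 4013390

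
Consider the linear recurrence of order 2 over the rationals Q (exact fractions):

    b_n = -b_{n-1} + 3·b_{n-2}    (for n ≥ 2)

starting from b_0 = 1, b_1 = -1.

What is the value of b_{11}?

-6160

b_2 = -1·-1 + 3·1 = 4
b_3 = -1·4 + 3·-1 = -7
b_4 = -1·-7 + 3·4 = 19
b_5 = -1·19 + 3·-7 = -40
b_6 = -1·-40 + 3·19 = 97
b_7 = -1·97 + 3·-40 = -217
b_8 = -1·-217 + 3·97 = 508
b_9 = -1·508 + 3·-217 = -1159
b_10 = -1·-1159 + 3·508 = 2683
b_11 = -1·2683 + 3·-1159 = -6160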